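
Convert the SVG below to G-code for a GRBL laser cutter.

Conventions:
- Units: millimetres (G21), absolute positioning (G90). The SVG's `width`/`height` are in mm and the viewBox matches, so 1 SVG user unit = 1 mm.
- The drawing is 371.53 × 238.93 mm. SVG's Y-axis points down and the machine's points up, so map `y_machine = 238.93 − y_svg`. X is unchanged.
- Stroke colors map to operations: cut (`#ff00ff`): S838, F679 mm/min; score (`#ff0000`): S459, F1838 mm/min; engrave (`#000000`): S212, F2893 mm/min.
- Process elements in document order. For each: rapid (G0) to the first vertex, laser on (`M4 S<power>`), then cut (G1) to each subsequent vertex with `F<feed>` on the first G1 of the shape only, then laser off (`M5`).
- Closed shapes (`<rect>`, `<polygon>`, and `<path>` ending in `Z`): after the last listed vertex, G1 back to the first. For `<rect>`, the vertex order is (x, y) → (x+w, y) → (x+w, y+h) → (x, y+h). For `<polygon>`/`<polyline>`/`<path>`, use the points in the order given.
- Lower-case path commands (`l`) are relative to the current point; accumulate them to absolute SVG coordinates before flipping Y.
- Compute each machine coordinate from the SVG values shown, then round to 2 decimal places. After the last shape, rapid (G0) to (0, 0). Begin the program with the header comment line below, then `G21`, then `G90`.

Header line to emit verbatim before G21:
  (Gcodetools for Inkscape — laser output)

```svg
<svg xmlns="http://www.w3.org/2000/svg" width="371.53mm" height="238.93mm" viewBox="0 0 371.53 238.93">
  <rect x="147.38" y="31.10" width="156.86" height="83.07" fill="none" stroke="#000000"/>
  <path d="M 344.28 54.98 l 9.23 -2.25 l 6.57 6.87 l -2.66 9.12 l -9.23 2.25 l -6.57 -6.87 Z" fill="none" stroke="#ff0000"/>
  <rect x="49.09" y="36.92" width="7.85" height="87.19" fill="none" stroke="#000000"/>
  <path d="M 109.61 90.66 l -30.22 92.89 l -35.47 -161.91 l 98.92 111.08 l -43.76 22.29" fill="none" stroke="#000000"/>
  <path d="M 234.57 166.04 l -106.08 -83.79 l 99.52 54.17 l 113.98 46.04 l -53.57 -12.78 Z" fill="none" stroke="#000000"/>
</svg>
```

1 u = 1 mm; y_m = 238.93 − y.

[1] `<rect>` rectangle, #000000→engrave S212 F2893: (147.38,207.83) → (304.24,207.83) → (304.24,124.76) → (147.38,124.76) → (147.38,207.83) (closed)

[2] `<path>` regular polygon, #ff0000→score S459 F1838: (344.28,183.95) → (353.51,186.20) → (360.08,179.33) → (357.42,170.21) → (348.19,167.96) → (341.62,174.83) → (344.28,183.95) (closed)

[3] `<rect>` rectangle, #000000→engrave S212 F2893: (49.09,202.01) → (56.94,202.01) → (56.94,114.82) → (49.09,114.82) → (49.09,202.01) (closed)

[4] `<path>` open polyline, #000000→engrave S212 F2893: (109.61,148.27) → (79.39,55.38) → (43.92,217.29) → (142.84,106.21) → (99.08,83.92)

[5] `<path>` closed polygon, #000000→engrave S212 F2893: (234.57,72.89) → (128.49,156.68) → (228.01,102.51) → (341.99,56.47) → (288.42,69.25) → (234.57,72.89) (closed)

(Gcodetools for Inkscape — laser output)
G21
G90
G0 X147.38 Y207.83
M4 S212
G1 X304.24 Y207.83 F2893
G1 X304.24 Y124.76
G1 X147.38 Y124.76
G1 X147.38 Y207.83
M5
G0 X344.28 Y183.95
M4 S459
G1 X353.51 Y186.20 F1838
G1 X360.08 Y179.33
G1 X357.42 Y170.21
G1 X348.19 Y167.96
G1 X341.62 Y174.83
G1 X344.28 Y183.95
M5
G0 X49.09 Y202.01
M4 S212
G1 X56.94 Y202.01 F2893
G1 X56.94 Y114.82
G1 X49.09 Y114.82
G1 X49.09 Y202.01
M5
G0 X109.61 Y148.27
M4 S212
G1 X79.39 Y55.38 F2893
G1 X43.92 Y217.29
G1 X142.84 Y106.21
G1 X99.08 Y83.92
M5
G0 X234.57 Y72.89
M4 S212
G1 X128.49 Y156.68 F2893
G1 X228.01 Y102.51
G1 X341.99 Y56.47
G1 X288.42 Y69.25
G1 X234.57 Y72.89
M5
G0 X0.00 Y0.00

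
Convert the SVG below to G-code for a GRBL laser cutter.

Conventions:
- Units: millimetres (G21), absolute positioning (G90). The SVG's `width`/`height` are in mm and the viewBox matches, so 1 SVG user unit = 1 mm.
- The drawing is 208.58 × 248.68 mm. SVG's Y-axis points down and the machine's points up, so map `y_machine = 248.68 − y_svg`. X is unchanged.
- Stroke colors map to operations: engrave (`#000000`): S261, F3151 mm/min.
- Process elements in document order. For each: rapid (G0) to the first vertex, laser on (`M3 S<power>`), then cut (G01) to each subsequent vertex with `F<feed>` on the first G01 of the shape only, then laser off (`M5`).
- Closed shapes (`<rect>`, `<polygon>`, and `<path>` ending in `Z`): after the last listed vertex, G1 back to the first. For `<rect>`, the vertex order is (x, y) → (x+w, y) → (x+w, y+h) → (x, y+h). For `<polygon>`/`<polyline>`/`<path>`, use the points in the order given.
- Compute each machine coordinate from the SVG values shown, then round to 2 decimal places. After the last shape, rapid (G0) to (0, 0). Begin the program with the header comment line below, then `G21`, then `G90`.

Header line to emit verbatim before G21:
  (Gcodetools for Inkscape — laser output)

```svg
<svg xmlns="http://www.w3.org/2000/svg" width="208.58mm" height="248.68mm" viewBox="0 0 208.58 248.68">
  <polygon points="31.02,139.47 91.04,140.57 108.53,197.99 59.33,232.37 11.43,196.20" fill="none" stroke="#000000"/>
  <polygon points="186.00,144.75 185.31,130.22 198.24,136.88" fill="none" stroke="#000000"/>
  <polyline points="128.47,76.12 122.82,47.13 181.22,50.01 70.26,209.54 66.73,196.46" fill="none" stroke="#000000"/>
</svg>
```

(Gcodetools for Inkscape — laser output)
G21
G90
G0 X31.02 Y109.21
M3 S261
G01 X91.04 Y108.11 F3151
G01 X108.53 Y50.69
G01 X59.33 Y16.31
G01 X11.43 Y52.48
G01 X31.02 Y109.21
M5
G0 X186.00 Y103.93
M3 S261
G01 X185.31 Y118.46 F3151
G01 X198.24 Y111.80
G01 X186.00 Y103.93
M5
G0 X128.47 Y172.56
M3 S261
G01 X122.82 Y201.55 F3151
G01 X181.22 Y198.67
G01 X70.26 Y39.14
G01 X66.73 Y52.22
M5
G0 X0.00 Y0.00

viewBox `0 0 208.58 248.68` with mm width/height → 1 unit = 1 mm. Flip: y_m = 248.68 − y_svg.

**Shape 1** — `<polygon>` regular polygon, stroke `#000000` → engrave (S261, F3151). Machine vertices: (31.02,109.21) → (91.04,108.11) → (108.53,50.69) → (59.33,16.31) → (11.43,52.48) → (31.02,109.21). Closed: final G1 returns to the first vertex.

**Shape 2** — `<polygon>` regular polygon, stroke `#000000` → engrave (S261, F3151). Machine vertices: (186.00,103.93) → (185.31,118.46) → (198.24,111.80) → (186.00,103.93). Closed: final G1 returns to the first vertex.

**Shape 3** — `<polyline>` open polyline, stroke `#000000` → engrave (S261, F3151). Machine vertices: (128.47,172.56) → (122.82,201.55) → (181.22,198.67) → (70.26,39.14) → (66.73,52.22). Open path.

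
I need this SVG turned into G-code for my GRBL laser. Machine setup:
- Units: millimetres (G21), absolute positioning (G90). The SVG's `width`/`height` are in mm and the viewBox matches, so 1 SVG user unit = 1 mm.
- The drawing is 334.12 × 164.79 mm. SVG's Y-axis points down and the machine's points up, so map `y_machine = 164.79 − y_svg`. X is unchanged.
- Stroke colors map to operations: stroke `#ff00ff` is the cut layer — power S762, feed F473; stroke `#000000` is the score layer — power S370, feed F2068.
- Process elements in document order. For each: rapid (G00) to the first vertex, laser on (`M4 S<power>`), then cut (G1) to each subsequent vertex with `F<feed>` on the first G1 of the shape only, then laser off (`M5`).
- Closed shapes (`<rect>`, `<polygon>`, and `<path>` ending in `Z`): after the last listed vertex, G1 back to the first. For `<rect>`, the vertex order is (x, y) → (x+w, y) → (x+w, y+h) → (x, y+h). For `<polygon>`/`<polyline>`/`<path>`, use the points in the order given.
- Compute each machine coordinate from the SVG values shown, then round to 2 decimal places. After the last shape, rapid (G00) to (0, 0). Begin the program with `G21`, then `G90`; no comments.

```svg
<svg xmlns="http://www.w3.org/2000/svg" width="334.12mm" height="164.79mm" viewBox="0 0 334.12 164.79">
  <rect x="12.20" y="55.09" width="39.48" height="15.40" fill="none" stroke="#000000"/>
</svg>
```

G21
G90
G00 X12.20 Y109.70
M4 S370
G1 X51.68 Y109.70 F2068
G1 X51.68 Y94.30
G1 X12.20 Y94.30
G1 X12.20 Y109.70
M5
G00 X0.00 Y0.00

viewBox `0 0 334.12 164.79` with mm width/height → 1 unit = 1 mm. Flip: y_m = 164.79 − y_svg.

**Shape 1** — `<rect>` rectangle, stroke `#000000` → score (S370, F2068). Machine vertices: (12.20,109.70) → (51.68,109.70) → (51.68,94.30) → (12.20,94.30) → (12.20,109.70). Closed: final G1 returns to the first vertex.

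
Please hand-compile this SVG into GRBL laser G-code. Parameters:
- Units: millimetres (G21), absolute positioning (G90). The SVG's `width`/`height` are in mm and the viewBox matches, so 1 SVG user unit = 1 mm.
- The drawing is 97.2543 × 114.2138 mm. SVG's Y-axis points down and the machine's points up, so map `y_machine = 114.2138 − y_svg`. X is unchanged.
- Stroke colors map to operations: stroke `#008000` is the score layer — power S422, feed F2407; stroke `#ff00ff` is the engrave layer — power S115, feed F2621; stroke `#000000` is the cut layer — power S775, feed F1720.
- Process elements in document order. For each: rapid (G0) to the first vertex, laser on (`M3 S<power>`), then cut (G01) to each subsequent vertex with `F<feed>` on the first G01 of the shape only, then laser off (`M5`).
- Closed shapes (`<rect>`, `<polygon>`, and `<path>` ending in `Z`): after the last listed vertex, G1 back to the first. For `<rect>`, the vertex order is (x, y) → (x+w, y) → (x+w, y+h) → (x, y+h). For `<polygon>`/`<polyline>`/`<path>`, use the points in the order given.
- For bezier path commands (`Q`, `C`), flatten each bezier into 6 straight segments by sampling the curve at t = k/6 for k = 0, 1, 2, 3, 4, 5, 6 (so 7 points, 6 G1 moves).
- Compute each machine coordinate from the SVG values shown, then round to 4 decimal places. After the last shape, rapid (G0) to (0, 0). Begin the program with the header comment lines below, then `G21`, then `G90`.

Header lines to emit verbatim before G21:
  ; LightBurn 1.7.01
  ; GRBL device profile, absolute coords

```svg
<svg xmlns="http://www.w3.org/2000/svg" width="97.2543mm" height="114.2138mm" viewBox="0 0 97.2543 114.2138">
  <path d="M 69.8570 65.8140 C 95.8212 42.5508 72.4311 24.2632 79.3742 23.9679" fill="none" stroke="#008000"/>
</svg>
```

; LightBurn 1.7.01
; GRBL device profile, absolute coords
G21
G90
G0 X69.8570 Y48.3998
M3 S422
G01 X79.0952 Y59.5565 F2407
G01 X82.3212 Y69.5224
G01 X81.7485 Y77.9358
G01 X79.5908 Y84.4353
G01 X78.0615 Y88.6592
G01 X79.3742 Y90.2459
M5
G0 X0.0000 Y0.0000

1 u = 1 mm; y_m = 114.2138 − y.

[1] `<path>` cubic bezier, #008000→score S422 F2407: (69.8570,48.3998) → (79.0952,59.5565) → (82.3212,69.5224) → (81.7485,77.9358) → (79.5908,84.4353) → (78.0615,88.6592) → (79.3742,90.2459)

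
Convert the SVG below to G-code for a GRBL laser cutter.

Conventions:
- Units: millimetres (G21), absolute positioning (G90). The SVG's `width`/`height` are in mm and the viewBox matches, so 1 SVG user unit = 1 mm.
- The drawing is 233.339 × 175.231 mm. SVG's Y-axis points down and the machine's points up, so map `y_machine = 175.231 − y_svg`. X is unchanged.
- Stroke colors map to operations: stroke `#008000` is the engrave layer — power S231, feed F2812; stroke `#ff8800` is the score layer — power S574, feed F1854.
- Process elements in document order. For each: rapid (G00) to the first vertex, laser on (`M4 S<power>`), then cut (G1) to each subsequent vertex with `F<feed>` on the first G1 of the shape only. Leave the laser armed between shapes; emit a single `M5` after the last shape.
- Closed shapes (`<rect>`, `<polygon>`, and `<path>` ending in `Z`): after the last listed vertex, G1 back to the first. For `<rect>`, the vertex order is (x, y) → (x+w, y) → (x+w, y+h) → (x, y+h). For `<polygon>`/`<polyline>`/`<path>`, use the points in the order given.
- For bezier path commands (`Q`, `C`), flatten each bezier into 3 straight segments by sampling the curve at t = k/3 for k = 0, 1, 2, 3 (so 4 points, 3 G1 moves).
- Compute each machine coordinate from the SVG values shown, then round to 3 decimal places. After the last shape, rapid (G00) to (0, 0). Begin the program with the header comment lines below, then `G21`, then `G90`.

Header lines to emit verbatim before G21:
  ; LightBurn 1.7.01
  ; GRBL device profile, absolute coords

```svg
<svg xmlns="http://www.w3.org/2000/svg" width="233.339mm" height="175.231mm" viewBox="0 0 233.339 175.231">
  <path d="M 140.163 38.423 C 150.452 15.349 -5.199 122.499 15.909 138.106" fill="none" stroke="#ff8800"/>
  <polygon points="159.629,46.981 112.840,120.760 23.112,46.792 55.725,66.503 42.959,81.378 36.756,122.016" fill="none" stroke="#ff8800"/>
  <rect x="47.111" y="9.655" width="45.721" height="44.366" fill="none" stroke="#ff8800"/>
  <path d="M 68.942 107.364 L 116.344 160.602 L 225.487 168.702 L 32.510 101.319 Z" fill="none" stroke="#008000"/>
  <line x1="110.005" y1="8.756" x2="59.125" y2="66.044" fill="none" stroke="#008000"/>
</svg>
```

; LightBurn 1.7.01
; GRBL device profile, absolute coords
G21
G90
G00 X140.163 Y136.808
M4 S574
G1 X107.831 Y124.688 F1854
G1 X41.028 Y75.033
G1 X15.909 Y37.125
G00 X159.629 Y128.250
M4 S574
G1 X112.840 Y54.471 F1854
G1 X23.112 Y128.439
G1 X55.725 Y108.728
G1 X42.959 Y93.853
G1 X36.756 Y53.215
G1 X159.629 Y128.250
G00 X47.111 Y165.576
M4 S574
G1 X92.832 Y165.576 F1854
G1 X92.832 Y121.210
G1 X47.111 Y121.210
G1 X47.111 Y165.576
G00 X68.942 Y67.867
M4 S231
G1 X116.344 Y14.629 F2812
G1 X225.487 Y6.529
G1 X32.510 Y73.912
G1 X68.942 Y67.867
G00 X110.005 Y166.475
M4 S231
G1 X59.125 Y109.187 F2812
M5
G00 X0.000 Y0.000

Since the viewBox matches the mm dimensions, user units are millimetres directly. The only transform is the Y-flip y_m = 175.231 − y_svg.

Shape 1 is a cubic bezier drawn with `<path>`. Its stroke #ff8800 means score at S574, F1854. After flipping Y the toolpath is (140.163,136.808) → (107.831,124.688) → (41.028,75.033) → (15.909,37.125).

Shape 2 is a closed polygon drawn with `<polygon>`. Its stroke #ff8800 means score at S574, F1854. After flipping Y the toolpath is (159.629,128.250) → (112.840,54.471) → (23.112,128.439) → (55.725,108.728) → (42.959,93.853) → (36.756,53.215) → (159.629,128.250), returning to the start.

Shape 3 is a rectangle drawn with `<rect>`. Its stroke #ff8800 means score at S574, F1854. After flipping Y the toolpath is (47.111,165.576) → (92.832,165.576) → (92.832,121.210) → (47.111,121.210) → (47.111,165.576), returning to the start.

Shape 4 is a closed polygon drawn with `<path>`. Its stroke #008000 means engrave at S231, F2812. After flipping Y the toolpath is (68.942,67.867) → (116.344,14.629) → (225.487,6.529) → (32.510,73.912) → (68.942,67.867), returning to the start.

Shape 5 is a line segment drawn with `<line>`. Its stroke #008000 means engrave at S231, F2812. After flipping Y the toolpath is (110.005,166.475) → (59.125,109.187).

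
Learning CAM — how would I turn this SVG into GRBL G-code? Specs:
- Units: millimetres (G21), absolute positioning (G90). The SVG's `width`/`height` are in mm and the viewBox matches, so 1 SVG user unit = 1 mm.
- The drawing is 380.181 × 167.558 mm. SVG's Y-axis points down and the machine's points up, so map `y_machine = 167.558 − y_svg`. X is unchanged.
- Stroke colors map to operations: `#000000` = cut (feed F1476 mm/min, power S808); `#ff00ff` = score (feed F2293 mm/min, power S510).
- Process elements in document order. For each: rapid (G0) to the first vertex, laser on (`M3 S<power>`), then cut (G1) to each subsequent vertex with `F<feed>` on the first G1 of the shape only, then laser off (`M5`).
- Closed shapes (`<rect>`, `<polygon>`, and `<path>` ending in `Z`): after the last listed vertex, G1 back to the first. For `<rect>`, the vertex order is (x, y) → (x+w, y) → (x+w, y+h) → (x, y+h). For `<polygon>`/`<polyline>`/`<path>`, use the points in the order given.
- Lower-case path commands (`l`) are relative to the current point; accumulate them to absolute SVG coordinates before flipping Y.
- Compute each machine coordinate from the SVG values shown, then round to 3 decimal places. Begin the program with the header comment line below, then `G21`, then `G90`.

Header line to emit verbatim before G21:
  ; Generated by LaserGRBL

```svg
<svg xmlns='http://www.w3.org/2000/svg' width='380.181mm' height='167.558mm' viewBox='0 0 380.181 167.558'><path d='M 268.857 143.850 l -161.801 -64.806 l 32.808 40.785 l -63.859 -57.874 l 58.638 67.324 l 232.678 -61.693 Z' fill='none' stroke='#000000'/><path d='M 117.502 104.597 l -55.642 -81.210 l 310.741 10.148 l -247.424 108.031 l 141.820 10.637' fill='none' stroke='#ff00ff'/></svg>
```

1 u = 1 mm; y_m = 167.558 − y.

[1] `<path>` closed polygon, #000000→cut S808 F1476: (268.857,23.708) → (107.056,88.514) → (139.864,47.729) → (76.005,105.603) → (134.643,38.279) → (367.321,99.972) → (268.857,23.708) (closed)

[2] `<path>` open polyline, #ff00ff→score S510 F2293: (117.502,62.961) → (61.860,144.171) → (372.601,134.023) → (125.177,25.992) → (266.997,15.355)

; Generated by LaserGRBL
G21
G90
G0 X268.857 Y23.708
M3 S808
G1 X107.056 Y88.514 F1476
G1 X139.864 Y47.729
G1 X76.005 Y105.603
G1 X134.643 Y38.279
G1 X367.321 Y99.972
G1 X268.857 Y23.708
M5
G0 X117.502 Y62.961
M3 S510
G1 X61.860 Y144.171 F2293
G1 X372.601 Y134.023
G1 X125.177 Y25.992
G1 X266.997 Y15.355
M5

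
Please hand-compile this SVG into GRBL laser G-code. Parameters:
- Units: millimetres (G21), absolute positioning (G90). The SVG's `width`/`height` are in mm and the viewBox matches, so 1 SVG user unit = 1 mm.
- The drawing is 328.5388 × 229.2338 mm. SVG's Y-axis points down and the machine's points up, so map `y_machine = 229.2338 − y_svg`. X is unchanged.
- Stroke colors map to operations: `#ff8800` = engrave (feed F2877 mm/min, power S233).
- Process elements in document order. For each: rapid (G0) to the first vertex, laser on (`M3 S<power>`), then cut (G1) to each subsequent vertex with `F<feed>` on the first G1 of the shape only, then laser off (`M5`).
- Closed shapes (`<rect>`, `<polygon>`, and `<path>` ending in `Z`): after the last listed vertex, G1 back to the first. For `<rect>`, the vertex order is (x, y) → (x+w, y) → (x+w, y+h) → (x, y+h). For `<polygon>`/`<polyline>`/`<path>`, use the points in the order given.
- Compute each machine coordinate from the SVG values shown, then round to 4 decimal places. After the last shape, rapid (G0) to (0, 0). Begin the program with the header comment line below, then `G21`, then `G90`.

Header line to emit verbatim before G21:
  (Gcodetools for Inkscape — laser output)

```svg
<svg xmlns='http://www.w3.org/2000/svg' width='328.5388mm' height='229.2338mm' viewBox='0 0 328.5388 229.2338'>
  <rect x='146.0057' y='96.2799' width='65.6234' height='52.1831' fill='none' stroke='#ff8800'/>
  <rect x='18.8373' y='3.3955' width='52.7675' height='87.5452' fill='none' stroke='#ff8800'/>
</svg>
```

viewBox `0 0 328.5388 229.2338` with mm width/height → 1 unit = 1 mm. Flip: y_m = 229.2338 − y_svg.

**Shape 1** — `<rect>` rectangle, stroke `#ff8800` → engrave (S233, F2877). Machine vertices: (146.0057,132.9539) → (211.6291,132.9539) → (211.6291,80.7708) → (146.0057,80.7708) → (146.0057,132.9539). Closed: final G1 returns to the first vertex.

**Shape 2** — `<rect>` rectangle, stroke `#ff8800` → engrave (S233, F2877). Machine vertices: (18.8373,225.8383) → (71.6048,225.8383) → (71.6048,138.2931) → (18.8373,138.2931) → (18.8373,225.8383). Closed: final G1 returns to the first vertex.

(Gcodetools for Inkscape — laser output)
G21
G90
G0 X146.0057 Y132.9539
M3 S233
G1 X211.6291 Y132.9539 F2877
G1 X211.6291 Y80.7708
G1 X146.0057 Y80.7708
G1 X146.0057 Y132.9539
M5
G0 X18.8373 Y225.8383
M3 S233
G1 X71.6048 Y225.8383 F2877
G1 X71.6048 Y138.2931
G1 X18.8373 Y138.2931
G1 X18.8373 Y225.8383
M5
G0 X0.0000 Y0.0000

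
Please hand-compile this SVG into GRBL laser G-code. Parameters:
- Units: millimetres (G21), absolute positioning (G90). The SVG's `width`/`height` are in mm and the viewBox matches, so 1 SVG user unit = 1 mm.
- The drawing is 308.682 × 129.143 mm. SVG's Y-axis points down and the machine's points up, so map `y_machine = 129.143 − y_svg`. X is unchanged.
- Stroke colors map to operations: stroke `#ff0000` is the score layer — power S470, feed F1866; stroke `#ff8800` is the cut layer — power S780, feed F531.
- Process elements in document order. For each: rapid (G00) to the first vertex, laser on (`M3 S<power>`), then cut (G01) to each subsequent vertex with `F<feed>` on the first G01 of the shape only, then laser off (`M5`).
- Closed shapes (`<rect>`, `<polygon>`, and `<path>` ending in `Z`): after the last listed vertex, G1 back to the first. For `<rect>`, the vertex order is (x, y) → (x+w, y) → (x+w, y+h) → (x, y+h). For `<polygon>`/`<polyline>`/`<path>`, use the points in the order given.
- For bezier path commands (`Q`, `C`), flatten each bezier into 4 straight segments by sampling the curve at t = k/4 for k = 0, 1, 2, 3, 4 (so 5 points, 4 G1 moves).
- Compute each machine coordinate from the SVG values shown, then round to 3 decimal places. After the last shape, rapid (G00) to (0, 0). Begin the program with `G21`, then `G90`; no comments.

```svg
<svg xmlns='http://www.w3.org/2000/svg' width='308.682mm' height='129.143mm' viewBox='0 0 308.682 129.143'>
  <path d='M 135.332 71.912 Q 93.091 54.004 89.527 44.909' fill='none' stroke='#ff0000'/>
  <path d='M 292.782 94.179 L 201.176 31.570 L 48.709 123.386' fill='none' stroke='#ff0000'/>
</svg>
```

G21
G90
G00 X135.332 Y57.231
M3 S470
G01 X116.629 Y65.634 F1866
G01 X102.760 Y72.936
G01 X93.726 Y79.136
G01 X89.527 Y84.234
M5
G00 X292.782 Y34.964
M3 S470
G01 X201.176 Y97.573 F1866
G01 X48.709 Y5.757
M5
G00 X0.000 Y0.000

Since the viewBox matches the mm dimensions, user units are millimetres directly. The only transform is the Y-flip y_m = 129.143 − y_svg.

Shape 1 is a quadratic bezier drawn with `<path>`. Its stroke #ff0000 means score at S470, F1866. After flipping Y the toolpath is (135.332,57.231) → (116.629,65.634) → (102.760,72.936) → (93.726,79.136) → (89.527,84.234).

Shape 2 is a open polyline drawn with `<path>`. Its stroke #ff0000 means score at S470, F1866. After flipping Y the toolpath is (292.782,34.964) → (201.176,97.573) → (48.709,5.757).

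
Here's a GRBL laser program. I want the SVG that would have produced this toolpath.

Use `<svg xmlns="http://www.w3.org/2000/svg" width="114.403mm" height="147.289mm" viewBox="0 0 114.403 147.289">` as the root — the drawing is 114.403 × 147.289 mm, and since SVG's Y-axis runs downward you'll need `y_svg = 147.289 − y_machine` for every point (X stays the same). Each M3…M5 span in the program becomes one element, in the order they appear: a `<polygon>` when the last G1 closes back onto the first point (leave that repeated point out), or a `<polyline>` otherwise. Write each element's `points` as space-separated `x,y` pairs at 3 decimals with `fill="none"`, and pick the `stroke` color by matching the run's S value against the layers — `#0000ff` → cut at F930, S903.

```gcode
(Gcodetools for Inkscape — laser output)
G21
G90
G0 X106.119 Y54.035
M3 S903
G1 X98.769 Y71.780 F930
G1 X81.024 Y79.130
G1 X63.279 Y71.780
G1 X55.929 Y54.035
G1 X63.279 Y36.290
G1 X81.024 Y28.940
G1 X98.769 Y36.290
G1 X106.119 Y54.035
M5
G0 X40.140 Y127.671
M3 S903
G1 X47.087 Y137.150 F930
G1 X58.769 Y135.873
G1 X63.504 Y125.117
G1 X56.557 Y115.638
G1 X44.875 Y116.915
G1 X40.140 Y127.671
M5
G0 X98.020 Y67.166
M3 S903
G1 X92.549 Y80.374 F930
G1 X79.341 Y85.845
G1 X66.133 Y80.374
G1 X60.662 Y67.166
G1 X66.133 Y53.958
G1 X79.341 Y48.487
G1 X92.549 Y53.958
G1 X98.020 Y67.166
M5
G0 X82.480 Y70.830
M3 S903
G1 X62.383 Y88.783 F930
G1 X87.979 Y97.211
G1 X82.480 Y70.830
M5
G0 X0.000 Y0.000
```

Machine Y-up, SVG Y-down with viewBox height 147.289, so y_svg = 147.289 − y_machine; X carries over. Every run uses S903, so all elements get stroke `#0000ff` (cut).

Run 1: The run returns to its start, so emit a `<polygon>` with points (Y-flipped): 106.119,93.254 98.769,75.509 81.024,68.159 63.279,75.509 55.929,93.254 63.279,110.999 81.024,118.349 98.769,110.999.

Run 2: The run returns to its start, so emit a `<polygon>` with points (Y-flipped): 40.140,19.618 47.087,10.139 58.769,11.416 63.504,22.172 56.557,31.651 44.875,30.374.

Run 3: The run returns to its start, so emit a `<polygon>` with points (Y-flipped): 98.020,80.123 92.549,66.915 79.341,61.444 66.133,66.915 60.662,80.123 66.133,93.331 79.341,98.802 92.549,93.331.

Run 4: The run returns to its start, so emit a `<polygon>` with points (Y-flipped): 82.480,76.459 62.383,58.506 87.979,50.078.

<svg xmlns="http://www.w3.org/2000/svg" width="114.403mm" height="147.289mm" viewBox="0 0 114.403 147.289">
  <polygon points="106.119,93.254 98.769,75.509 81.024,68.159 63.279,75.509 55.929,93.254 63.279,110.999 81.024,118.349 98.769,110.999" fill="none" stroke="#0000ff"/>
  <polygon points="40.140,19.618 47.087,10.139 58.769,11.416 63.504,22.172 56.557,31.651 44.875,30.374" fill="none" stroke="#0000ff"/>
  <polygon points="98.020,80.123 92.549,66.915 79.341,61.444 66.133,66.915 60.662,80.123 66.133,93.331 79.341,98.802 92.549,93.331" fill="none" stroke="#0000ff"/>
  <polygon points="82.480,76.459 62.383,58.506 87.979,50.078" fill="none" stroke="#0000ff"/>
</svg>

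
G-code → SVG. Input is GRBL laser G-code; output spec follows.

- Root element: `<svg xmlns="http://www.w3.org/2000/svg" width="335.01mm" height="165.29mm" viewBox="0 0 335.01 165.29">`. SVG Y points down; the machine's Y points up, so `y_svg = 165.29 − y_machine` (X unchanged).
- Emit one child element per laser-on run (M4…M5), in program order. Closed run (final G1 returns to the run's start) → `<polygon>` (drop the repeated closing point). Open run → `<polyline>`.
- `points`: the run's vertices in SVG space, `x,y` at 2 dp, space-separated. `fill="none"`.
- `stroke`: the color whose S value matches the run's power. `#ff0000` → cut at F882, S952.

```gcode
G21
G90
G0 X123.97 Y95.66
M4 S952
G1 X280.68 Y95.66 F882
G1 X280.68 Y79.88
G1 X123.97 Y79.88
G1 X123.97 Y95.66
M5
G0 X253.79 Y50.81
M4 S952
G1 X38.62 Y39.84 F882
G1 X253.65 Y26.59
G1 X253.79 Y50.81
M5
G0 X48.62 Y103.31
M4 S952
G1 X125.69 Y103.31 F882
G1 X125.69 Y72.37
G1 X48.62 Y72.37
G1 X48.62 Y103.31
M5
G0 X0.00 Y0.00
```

<svg xmlns="http://www.w3.org/2000/svg" width="335.01mm" height="165.29mm" viewBox="0 0 335.01 165.29">
  <polygon points="123.97,69.63 280.68,69.63 280.68,85.41 123.97,85.41" fill="none" stroke="#ff0000"/>
  <polygon points="253.79,114.48 38.62,125.45 253.65,138.70" fill="none" stroke="#ff0000"/>
  <polygon points="48.62,61.98 125.69,61.98 125.69,92.92 48.62,92.92" fill="none" stroke="#ff0000"/>
</svg>

Each laser-on run becomes one SVG element. Flip Y back into SVG space with y_svg = 165.29 − y_machine. Every run uses S952, so all elements get stroke `#ff0000` (cut).

Run 1: The run returns to its start, so emit a `<polygon>` with points (Y-flipped): 123.97,69.63 280.68,69.63 280.68,85.41 123.97,85.41.

Run 2: The run returns to its start, so emit a `<polygon>` with points (Y-flipped): 253.79,114.48 38.62,125.45 253.65,138.70.

Run 3: The run returns to its start, so emit a `<polygon>` with points (Y-flipped): 48.62,61.98 125.69,61.98 125.69,92.92 48.62,92.92.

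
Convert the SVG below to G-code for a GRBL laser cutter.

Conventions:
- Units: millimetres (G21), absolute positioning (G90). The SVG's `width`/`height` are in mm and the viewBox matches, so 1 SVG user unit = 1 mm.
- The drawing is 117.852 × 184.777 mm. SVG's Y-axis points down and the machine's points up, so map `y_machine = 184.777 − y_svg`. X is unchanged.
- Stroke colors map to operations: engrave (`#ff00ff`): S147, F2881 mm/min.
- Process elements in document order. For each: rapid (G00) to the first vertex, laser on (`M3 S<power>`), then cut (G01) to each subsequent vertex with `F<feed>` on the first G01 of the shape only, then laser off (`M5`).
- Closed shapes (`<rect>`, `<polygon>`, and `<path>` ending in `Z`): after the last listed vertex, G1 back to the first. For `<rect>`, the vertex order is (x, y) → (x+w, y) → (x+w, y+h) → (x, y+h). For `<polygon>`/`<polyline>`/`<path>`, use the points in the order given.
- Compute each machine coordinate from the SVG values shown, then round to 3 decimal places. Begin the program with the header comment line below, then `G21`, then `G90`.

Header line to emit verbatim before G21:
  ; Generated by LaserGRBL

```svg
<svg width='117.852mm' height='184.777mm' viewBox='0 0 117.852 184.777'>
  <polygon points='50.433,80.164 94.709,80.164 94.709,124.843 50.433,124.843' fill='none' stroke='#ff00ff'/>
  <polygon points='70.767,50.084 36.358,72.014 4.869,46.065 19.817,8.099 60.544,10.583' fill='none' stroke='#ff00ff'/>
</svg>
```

viewBox `0 0 117.852 184.777` with mm width/height → 1 unit = 1 mm. Flip: y_m = 184.777 − y_svg.

**Shape 1** — `<polygon>` rectangle, stroke `#ff00ff` → engrave (S147, F2881). Machine vertices: (50.433,104.613) → (94.709,104.613) → (94.709,59.934) → (50.433,59.934) → (50.433,104.613). Closed: final G1 returns to the first vertex.

**Shape 2** — `<polygon>` regular polygon, stroke `#ff00ff` → engrave (S147, F2881). Machine vertices: (70.767,134.693) → (36.358,112.763) → (4.869,138.712) → (19.817,176.678) → (60.544,174.194) → (70.767,134.693). Closed: final G1 returns to the first vertex.

; Generated by LaserGRBL
G21
G90
G00 X50.433 Y104.613
M3 S147
G01 X94.709 Y104.613 F2881
G01 X94.709 Y59.934
G01 X50.433 Y59.934
G01 X50.433 Y104.613
M5
G00 X70.767 Y134.693
M3 S147
G01 X36.358 Y112.763 F2881
G01 X4.869 Y138.712
G01 X19.817 Y176.678
G01 X60.544 Y174.194
G01 X70.767 Y134.693
M5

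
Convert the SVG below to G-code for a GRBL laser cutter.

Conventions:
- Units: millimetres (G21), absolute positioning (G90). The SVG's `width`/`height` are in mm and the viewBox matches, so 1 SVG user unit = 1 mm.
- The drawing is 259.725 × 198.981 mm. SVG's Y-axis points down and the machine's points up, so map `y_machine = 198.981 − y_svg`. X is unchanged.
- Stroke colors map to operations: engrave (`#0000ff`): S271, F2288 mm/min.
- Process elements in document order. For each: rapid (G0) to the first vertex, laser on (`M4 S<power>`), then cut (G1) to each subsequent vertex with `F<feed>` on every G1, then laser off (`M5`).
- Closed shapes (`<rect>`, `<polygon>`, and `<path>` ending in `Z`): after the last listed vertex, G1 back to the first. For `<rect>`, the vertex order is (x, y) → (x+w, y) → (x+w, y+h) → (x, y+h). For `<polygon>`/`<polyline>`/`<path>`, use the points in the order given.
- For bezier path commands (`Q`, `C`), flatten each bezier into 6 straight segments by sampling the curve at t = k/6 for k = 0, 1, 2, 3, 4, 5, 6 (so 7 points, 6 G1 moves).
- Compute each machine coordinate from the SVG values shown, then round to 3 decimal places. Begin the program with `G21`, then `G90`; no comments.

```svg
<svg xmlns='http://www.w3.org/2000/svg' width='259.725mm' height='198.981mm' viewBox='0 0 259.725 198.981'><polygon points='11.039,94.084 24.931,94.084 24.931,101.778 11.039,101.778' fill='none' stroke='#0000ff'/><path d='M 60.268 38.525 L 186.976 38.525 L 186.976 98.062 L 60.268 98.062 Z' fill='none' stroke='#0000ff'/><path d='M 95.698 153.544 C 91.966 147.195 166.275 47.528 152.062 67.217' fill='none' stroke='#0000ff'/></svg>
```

G21
G90
G0 X11.039 Y104.897
M4 S271
G1 X24.931 Y104.897 F2288
G1 X24.931 Y97.203 F2288
G1 X11.039 Y97.203 F2288
G1 X11.039 Y104.897 F2288
M5
G0 X60.268 Y160.456
M4 S271
G1 X186.976 Y160.456 F2288
G1 X186.976 Y100.919 F2288
G1 X60.268 Y100.919 F2288
G1 X60.268 Y160.456 F2288
M5
G0 X95.698 Y45.437
M4 S271
G1 X99.564 Y55.403 F2288
G1 X111.811 Y75.015 F2288
G1 X127.810 Y98.365 F2288
G1 X142.937 Y119.544 F2288
G1 X152.563 Y132.647 F2288
G1 X152.062 Y131.764 F2288
M5

Since the viewBox matches the mm dimensions, user units are millimetres directly. The only transform is the Y-flip y_m = 198.981 − y_svg.

Shape 1 is a rectangle drawn with `<polygon>`. Its stroke #0000ff means engrave at S271, F2288. After flipping Y the toolpath is (11.039,104.897) → (24.931,104.897) → (24.931,97.203) → (11.039,97.203) → (11.039,104.897), returning to the start.

Shape 2 is a rectangle drawn with `<path>`. Its stroke #0000ff means engrave at S271, F2288. After flipping Y the toolpath is (60.268,160.456) → (186.976,160.456) → (186.976,100.919) → (60.268,100.919) → (60.268,160.456), returning to the start.

Shape 3 is a cubic bezier drawn with `<path>`. Its stroke #0000ff means engrave at S271, F2288. After flipping Y the toolpath is (95.698,45.437) → (99.564,55.403) → (111.811,75.015) → (127.810,98.365) → (142.937,119.544) → (152.563,132.647) → (152.062,131.764).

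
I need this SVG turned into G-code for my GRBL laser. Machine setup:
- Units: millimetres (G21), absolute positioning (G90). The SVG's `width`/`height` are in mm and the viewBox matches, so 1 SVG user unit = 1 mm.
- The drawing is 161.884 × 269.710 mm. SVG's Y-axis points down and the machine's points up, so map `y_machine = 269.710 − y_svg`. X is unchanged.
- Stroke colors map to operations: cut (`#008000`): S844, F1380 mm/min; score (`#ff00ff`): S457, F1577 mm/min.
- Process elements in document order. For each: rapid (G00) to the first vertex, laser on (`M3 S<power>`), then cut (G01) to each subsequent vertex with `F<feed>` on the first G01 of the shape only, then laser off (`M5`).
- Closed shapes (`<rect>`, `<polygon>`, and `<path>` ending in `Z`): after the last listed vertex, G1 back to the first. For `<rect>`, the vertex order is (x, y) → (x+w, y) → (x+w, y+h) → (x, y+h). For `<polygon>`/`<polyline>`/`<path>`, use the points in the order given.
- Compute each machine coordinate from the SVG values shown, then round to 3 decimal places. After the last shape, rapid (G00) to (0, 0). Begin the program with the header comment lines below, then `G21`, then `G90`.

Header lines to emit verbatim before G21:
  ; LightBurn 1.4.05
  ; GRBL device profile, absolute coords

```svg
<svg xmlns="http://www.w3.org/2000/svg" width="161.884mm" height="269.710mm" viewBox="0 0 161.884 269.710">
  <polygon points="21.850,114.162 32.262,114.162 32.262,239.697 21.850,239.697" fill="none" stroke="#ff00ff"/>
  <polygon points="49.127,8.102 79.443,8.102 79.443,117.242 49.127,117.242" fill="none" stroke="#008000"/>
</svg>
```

; LightBurn 1.4.05
; GRBL device profile, absolute coords
G21
G90
G00 X21.850 Y155.548
M3 S457
G01 X32.262 Y155.548 F1577
G01 X32.262 Y30.013
G01 X21.850 Y30.013
G01 X21.850 Y155.548
M5
G00 X49.127 Y261.608
M3 S844
G01 X79.443 Y261.608 F1380
G01 X79.443 Y152.468
G01 X49.127 Y152.468
G01 X49.127 Y261.608
M5
G00 X0.000 Y0.000

viewBox `0 0 161.884 269.710` with mm width/height → 1 unit = 1 mm. Flip: y_m = 269.710 − y_svg.

**Shape 1** — `<polygon>` rectangle, stroke `#ff00ff` → score (S457, F1577). Machine vertices: (21.850,155.548) → (32.262,155.548) → (32.262,30.013) → (21.850,30.013) → (21.850,155.548). Closed: final G1 returns to the first vertex.

**Shape 2** — `<polygon>` rectangle, stroke `#008000` → cut (S844, F1380). Machine vertices: (49.127,261.608) → (79.443,261.608) → (79.443,152.468) → (49.127,152.468) → (49.127,261.608). Closed: final G1 returns to the first vertex.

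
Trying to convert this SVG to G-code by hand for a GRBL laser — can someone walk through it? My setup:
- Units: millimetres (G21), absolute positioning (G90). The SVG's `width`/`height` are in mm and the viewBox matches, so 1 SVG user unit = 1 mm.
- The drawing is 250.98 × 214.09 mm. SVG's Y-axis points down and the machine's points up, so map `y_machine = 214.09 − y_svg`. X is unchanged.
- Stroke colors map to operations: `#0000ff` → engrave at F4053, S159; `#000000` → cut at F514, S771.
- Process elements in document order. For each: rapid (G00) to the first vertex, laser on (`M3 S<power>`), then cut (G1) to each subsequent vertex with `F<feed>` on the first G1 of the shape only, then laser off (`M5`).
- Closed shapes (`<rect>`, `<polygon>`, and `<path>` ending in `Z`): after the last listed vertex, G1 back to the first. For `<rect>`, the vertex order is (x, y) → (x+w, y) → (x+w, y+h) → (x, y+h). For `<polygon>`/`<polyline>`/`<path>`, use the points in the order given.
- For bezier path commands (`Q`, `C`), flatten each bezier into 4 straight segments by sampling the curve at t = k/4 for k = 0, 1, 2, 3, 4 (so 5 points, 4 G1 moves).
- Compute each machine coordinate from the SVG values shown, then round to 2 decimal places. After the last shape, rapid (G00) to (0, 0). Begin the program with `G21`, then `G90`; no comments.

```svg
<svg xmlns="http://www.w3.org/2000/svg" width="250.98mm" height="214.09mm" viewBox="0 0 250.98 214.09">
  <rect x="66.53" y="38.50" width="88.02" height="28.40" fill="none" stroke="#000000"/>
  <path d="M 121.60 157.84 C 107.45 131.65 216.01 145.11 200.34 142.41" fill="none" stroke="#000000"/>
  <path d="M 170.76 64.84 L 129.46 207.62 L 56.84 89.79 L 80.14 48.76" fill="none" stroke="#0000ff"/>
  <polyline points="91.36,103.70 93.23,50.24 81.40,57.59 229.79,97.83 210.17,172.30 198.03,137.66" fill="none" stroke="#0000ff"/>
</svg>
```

G21
G90
G00 X66.53 Y175.59
M3 S771
G1 X154.55 Y175.59 F514
G1 X154.55 Y147.19
G1 X66.53 Y147.19
G1 X66.53 Y175.59
M5
G00 X121.60 Y56.25
M3 S771
G1 X130.14 Y69.33 F514
G1 X161.54 Y72.77
G1 X192.66 Y71.81
G1 X200.34 Y71.68
M5
G00 X170.76 Y149.25
M3 S159
G1 X129.46 Y6.47 F4053
G1 X56.84 Y124.30
G1 X80.14 Y165.33
M5
G00 X91.36 Y110.39
M3 S159
G1 X93.23 Y163.85 F4053
G1 X81.40 Y156.50
G1 X229.79 Y116.26
G1 X210.17 Y41.79
G1 X198.03 Y76.43
M5
G00 X0.00 Y0.00

viewBox `0 0 250.98 214.09` with mm width/height → 1 unit = 1 mm. Flip: y_m = 214.09 − y_svg.

**Shape 1** — `<rect>` rectangle, stroke `#000000` → cut (S771, F514). Machine vertices: (66.53,175.59) → (154.55,175.59) → (154.55,147.19) → (66.53,147.19) → (66.53,175.59). Closed: final G1 returns to the first vertex.

**Shape 2** — `<path>` cubic bezier, stroke `#000000` → cut (S771, F514). Control points (SVG): P0=(121.60,157.84), P1=(107.45,131.65), P2=(216.01,145.11), P3=(200.34,142.41); sampled at t=k/4. Machine vertices: (121.60,56.25) → (130.14,69.33) → (161.54,72.77) → (192.66,71.81) → (200.34,71.68). Open path.

**Shape 3** — `<path>` open polyline, stroke `#0000ff` → engrave (S159, F4053). Machine vertices: (170.76,149.25) → (129.46,6.47) → (56.84,124.30) → (80.14,165.33). Open path.

**Shape 4** — `<polyline>` open polyline, stroke `#0000ff` → engrave (S159, F4053). Machine vertices: (91.36,110.39) → (93.23,163.85) → (81.40,156.50) → (229.79,116.26) → (210.17,41.79) → (198.03,76.43). Open path.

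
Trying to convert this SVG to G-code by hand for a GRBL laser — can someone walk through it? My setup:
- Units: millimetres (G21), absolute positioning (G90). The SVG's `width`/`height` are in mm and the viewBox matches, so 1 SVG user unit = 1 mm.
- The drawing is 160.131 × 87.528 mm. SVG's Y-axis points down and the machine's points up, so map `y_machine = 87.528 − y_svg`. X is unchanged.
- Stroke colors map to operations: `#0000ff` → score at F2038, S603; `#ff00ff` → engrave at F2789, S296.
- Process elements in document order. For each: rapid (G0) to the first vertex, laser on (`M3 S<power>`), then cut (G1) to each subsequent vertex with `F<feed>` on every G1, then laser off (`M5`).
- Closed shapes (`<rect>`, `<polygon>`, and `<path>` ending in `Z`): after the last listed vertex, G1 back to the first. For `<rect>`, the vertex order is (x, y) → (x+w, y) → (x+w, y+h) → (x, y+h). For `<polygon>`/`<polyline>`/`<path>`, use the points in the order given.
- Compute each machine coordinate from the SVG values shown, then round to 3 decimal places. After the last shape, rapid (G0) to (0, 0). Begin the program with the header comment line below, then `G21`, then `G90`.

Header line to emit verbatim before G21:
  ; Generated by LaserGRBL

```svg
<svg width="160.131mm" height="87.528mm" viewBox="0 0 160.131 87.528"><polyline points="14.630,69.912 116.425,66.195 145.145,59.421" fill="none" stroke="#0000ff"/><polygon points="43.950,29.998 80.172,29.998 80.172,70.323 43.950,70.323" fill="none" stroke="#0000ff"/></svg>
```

Since the viewBox matches the mm dimensions, user units are millimetres directly. The only transform is the Y-flip y_m = 87.528 − y_svg.

Shape 1 is a open polyline drawn with `<polyline>`. Its stroke #0000ff means score at S603, F2038. After flipping Y the toolpath is (14.630,17.616) → (116.425,21.333) → (145.145,28.107).

Shape 2 is a rectangle drawn with `<polygon>`. Its stroke #0000ff means score at S603, F2038. After flipping Y the toolpath is (43.950,57.530) → (80.172,57.530) → (80.172,17.205) → (43.950,17.205) → (43.950,57.530), returning to the start.

; Generated by LaserGRBL
G21
G90
G0 X14.630 Y17.616
M3 S603
G1 X116.425 Y21.333 F2038
G1 X145.145 Y28.107 F2038
M5
G0 X43.950 Y57.530
M3 S603
G1 X80.172 Y57.530 F2038
G1 X80.172 Y17.205 F2038
G1 X43.950 Y17.205 F2038
G1 X43.950 Y57.530 F2038
M5
G0 X0.000 Y0.000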